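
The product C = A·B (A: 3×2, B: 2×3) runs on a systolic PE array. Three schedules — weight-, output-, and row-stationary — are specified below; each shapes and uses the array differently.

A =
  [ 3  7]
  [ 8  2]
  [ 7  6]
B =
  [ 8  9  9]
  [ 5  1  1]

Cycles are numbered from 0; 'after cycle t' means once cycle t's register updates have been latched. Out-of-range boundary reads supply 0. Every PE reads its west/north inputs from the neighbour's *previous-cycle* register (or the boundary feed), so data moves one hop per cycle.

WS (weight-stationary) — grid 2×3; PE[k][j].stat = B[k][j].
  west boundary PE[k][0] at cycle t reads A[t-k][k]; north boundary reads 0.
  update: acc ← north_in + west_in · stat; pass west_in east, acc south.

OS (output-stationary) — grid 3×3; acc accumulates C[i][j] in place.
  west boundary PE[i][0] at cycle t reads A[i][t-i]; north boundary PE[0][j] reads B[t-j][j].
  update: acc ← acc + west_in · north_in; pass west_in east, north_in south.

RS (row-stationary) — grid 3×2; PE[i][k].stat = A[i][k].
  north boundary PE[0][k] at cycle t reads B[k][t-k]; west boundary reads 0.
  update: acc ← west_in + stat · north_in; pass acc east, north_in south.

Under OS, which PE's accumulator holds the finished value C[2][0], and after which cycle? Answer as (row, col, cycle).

Under OS, C[2][0] lands at PE[2][0]:
  c0 r2c0: 0 / 0 / 0
  c1 r2c0: 0 / 0 / 0
  c2 r2c0: 56 / 7 / 8
  c3 r2c0: 86 / 6 / 5

(row, col, cycle) = (2, 0, 3)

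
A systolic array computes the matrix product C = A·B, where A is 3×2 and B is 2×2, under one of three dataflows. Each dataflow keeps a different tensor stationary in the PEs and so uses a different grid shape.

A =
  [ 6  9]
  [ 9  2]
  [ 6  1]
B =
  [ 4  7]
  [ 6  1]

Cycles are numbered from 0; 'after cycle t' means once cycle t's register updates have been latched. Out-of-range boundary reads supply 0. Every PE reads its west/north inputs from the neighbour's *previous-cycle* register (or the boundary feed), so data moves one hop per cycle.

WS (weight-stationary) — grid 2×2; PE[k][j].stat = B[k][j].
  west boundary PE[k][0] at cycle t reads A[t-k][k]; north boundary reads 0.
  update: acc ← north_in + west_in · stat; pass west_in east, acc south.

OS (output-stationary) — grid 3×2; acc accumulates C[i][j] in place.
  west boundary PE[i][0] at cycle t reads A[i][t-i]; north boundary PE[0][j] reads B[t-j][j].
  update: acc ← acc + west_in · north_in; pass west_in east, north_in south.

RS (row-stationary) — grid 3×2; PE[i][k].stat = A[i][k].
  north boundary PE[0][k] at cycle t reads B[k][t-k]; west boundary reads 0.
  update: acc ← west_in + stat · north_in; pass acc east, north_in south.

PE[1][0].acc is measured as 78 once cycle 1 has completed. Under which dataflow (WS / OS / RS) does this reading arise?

— WS: 2×2; PE[1][0] trace:
  [0] (1,0) acc=0 (h:0 v:0)
  [1] (1,0) acc=78 (h:9 v:78)
— OS: 3×2; PE[1][0] trace:
  [0] (1,0) acc=0 (h:0 v:0)
  [1] (1,0) acc=36 (h:9 v:4)
— RS: 3×2; PE[1][0] trace:
  [0] (1,0) acc=0 (h:0 v:0)
  [1] (1,0) acc=36 (h:36 v:4)

dataflow = WS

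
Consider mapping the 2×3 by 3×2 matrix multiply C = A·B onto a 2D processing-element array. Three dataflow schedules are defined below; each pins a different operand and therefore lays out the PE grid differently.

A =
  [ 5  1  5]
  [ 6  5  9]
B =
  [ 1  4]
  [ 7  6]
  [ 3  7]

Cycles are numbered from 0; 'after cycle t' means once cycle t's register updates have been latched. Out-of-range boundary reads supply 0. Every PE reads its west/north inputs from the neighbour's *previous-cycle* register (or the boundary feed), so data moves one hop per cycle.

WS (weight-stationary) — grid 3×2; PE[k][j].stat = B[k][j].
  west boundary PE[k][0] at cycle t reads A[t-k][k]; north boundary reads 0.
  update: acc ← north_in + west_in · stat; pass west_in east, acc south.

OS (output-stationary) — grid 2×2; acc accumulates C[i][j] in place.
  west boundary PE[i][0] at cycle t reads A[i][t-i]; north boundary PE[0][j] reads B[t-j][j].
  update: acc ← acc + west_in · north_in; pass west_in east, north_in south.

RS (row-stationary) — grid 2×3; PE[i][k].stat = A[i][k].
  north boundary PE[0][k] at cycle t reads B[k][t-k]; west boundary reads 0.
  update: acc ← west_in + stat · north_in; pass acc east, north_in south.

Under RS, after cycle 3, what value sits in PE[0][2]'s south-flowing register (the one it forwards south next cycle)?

RS 2×3: PE[0][2] cycle-by-cycle (with neighbour feeds):
  c0 r0c1: 0 / 0 / 0
  c0 r0c2: 0 / 0 / 0
  c1 r0c1: 12 / 12 / 7
  c1 r0c2: 0 / 0 / 0
  c2 r0c1: 26 / 26 / 6
  c2 r0c2: 27 / 27 / 3
  c3 r0c1: 0 / 0 / 0
  c3 r0c2: 61 / 61 / 7

register = 7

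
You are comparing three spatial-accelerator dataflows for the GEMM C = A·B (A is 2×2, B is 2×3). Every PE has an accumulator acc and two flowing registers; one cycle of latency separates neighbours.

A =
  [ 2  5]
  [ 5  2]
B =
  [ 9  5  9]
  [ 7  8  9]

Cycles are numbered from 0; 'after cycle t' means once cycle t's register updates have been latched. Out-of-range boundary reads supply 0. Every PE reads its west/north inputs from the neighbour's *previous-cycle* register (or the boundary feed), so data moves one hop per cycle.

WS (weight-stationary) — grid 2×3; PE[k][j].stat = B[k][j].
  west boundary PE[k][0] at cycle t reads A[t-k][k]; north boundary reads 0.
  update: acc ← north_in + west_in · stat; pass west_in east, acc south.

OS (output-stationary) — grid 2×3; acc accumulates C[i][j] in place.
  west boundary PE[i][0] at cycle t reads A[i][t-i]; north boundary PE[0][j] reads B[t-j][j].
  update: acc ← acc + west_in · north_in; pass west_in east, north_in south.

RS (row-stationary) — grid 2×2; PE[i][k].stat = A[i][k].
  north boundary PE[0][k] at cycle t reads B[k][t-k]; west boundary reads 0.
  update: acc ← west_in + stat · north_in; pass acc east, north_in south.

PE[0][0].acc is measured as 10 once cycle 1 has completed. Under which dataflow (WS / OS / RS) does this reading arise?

dataflow = RS

WS [2×3] PE[0][0] across cycles:
  after 0 — PE[0][0] acc=18, pass-E 2, pass-S 18
  after 1 — PE[0][0] acc=45, pass-E 5, pass-S 45
OS [2×3] PE[0][0] across cycles:
  after 0 — PE[0][0] acc=18, pass-E 2, pass-S 9
  after 1 — PE[0][0] acc=53, pass-E 5, pass-S 7
RS [2×2] PE[0][0] across cycles:
  after 0 — PE[0][0] acc=18, pass-E 18, pass-S 9
  after 1 — PE[0][0] acc=10, pass-E 10, pass-S 5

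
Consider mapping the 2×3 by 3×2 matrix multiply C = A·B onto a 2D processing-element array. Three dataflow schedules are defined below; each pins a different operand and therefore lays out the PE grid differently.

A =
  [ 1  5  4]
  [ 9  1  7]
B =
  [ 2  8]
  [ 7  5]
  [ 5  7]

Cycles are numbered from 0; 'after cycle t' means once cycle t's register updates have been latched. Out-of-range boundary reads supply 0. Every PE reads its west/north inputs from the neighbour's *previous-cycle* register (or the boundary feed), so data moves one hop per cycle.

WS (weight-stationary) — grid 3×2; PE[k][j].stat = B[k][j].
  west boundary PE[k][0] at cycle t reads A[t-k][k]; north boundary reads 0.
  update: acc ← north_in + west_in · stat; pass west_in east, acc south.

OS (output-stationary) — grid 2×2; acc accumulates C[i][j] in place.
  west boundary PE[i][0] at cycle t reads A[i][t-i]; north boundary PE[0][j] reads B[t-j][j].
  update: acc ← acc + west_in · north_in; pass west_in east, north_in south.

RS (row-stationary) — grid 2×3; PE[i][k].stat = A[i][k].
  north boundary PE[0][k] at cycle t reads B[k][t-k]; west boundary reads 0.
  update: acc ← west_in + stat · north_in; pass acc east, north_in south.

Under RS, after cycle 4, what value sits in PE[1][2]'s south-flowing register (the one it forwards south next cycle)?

RS 2×3: PE[1][2] cycle-by-cycle (with neighbour feeds):
  t=0 PE[0][2]: acc=0 h=0 v=0
  t=0 PE[1][1]: acc=0 h=0 v=0
  t=0 PE[1][2]: acc=0 h=0 v=0
  t=1 PE[0][2]: acc=0 h=0 v=0
  t=1 PE[1][1]: acc=0 h=0 v=0
  t=1 PE[1][2]: acc=0 h=0 v=0
  t=2 PE[0][2]: acc=57 h=57 v=5
  t=2 PE[1][1]: acc=25 h=25 v=7
  t=2 PE[1][2]: acc=0 h=0 v=0
  t=3 PE[0][2]: acc=61 h=61 v=7
  t=3 PE[1][1]: acc=77 h=77 v=5
  t=3 PE[1][2]: acc=60 h=60 v=5
  t=4 PE[0][2]: acc=0 h=0 v=0
  t=4 PE[1][1]: acc=0 h=0 v=0
  t=4 PE[1][2]: acc=126 h=126 v=7

register = 7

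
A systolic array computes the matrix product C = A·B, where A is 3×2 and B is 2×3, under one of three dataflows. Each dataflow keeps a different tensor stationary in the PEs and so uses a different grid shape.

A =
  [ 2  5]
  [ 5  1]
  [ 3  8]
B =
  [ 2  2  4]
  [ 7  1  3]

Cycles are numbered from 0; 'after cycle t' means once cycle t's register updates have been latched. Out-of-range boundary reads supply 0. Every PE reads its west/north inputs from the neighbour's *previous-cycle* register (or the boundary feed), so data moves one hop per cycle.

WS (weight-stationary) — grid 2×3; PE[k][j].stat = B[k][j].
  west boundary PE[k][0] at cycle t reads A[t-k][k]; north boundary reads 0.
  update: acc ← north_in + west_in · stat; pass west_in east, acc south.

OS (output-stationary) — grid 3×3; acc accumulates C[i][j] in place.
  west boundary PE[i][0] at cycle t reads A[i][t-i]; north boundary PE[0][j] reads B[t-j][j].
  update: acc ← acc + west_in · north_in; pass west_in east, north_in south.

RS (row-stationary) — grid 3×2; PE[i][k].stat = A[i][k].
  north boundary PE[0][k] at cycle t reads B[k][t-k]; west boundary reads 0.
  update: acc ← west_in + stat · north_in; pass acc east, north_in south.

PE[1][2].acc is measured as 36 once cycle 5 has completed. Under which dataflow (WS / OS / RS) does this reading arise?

dataflow = WS

Under WS (2×3), PE[1][2]:
  [0] (1,2) acc=0 (h:0 v:0)
  [1] (1,2) acc=0 (h:0 v:0)
  [2] (1,2) acc=0 (h:0 v:0)
  [3] (1,2) acc=23 (h:5 v:23)
  [4] (1,2) acc=23 (h:1 v:23)
  [5] (1,2) acc=36 (h:8 v:36)
Under OS (3×3), PE[1][2]:
  [0] (1,2) acc=0 (h:0 v:0)
  [1] (1,2) acc=0 (h:0 v:0)
  [2] (1,2) acc=0 (h:0 v:0)
  [3] (1,2) acc=20 (h:5 v:4)
  [4] (1,2) acc=23 (h:1 v:3)
  [5] (1,2) acc=23 (h:0 v:0)
RS: PE[1][2] is outside its 3×2 grid.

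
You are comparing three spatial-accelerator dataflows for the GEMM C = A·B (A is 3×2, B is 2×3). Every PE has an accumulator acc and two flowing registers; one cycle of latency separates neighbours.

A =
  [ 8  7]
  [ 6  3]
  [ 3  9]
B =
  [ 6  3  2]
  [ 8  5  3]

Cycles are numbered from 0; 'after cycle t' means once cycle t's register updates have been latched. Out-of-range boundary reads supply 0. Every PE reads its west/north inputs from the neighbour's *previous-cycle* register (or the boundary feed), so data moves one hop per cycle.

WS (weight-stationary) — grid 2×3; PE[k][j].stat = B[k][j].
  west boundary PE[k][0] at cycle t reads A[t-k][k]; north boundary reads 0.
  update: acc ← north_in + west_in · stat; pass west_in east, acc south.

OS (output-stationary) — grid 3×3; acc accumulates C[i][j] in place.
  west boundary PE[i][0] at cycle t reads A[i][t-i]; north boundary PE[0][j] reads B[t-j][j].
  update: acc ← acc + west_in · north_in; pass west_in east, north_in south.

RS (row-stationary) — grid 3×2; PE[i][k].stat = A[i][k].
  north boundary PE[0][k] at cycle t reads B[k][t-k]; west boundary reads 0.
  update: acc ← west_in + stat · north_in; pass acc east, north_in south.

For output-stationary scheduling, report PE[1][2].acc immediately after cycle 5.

OS 3×3: PE[1][2] cycle-by-cycle (with neighbour feeds):
  cycle 0: PE[0][2] → acc 0, east 0, south 0
  cycle 0: PE[1][1] → acc 0, east 0, south 0
  cycle 0: PE[1][2] → acc 0, east 0, south 0
  cycle 1: PE[0][2] → acc 0, east 0, south 0
  cycle 1: PE[1][1] → acc 0, east 0, south 0
  cycle 1: PE[1][2] → acc 0, east 0, south 0
  cycle 2: PE[0][2] → acc 16, east 8, south 2
  cycle 2: PE[1][1] → acc 18, east 6, south 3
  cycle 2: PE[1][2] → acc 0, east 0, south 0
  cycle 3: PE[0][2] → acc 37, east 7, south 3
  cycle 3: PE[1][1] → acc 33, east 3, south 5
  cycle 3: PE[1][2] → acc 12, east 6, south 2
  cycle 4: PE[0][2] → acc 37, east 0, south 0
  cycle 4: PE[1][1] → acc 33, east 0, south 0
  cycle 4: PE[1][2] → acc 21, east 3, south 3
  cycle 5: PE[0][2] → acc 37, east 0, south 0
  cycle 5: PE[1][1] → acc 33, east 0, south 0
  cycle 5: PE[1][2] → acc 21, east 0, south 0

PE[1][2].acc = 21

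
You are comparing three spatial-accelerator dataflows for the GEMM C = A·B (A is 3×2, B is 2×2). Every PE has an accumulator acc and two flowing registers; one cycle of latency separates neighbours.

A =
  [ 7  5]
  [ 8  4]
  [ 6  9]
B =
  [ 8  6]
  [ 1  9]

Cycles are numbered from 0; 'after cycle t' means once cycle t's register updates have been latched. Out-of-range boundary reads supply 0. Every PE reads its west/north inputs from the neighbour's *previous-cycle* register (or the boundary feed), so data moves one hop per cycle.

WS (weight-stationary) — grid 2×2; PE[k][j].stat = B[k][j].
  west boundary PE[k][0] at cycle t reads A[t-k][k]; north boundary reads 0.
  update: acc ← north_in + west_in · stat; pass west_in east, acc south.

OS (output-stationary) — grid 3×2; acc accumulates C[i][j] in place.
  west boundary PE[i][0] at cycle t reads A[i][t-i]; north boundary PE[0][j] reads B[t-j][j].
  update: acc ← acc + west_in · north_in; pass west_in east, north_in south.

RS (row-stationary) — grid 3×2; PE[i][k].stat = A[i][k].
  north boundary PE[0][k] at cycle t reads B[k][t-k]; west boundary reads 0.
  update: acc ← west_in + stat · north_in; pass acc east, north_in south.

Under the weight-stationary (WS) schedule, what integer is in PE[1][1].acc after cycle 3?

Tracing WS — 2×2 array, target PE[1][1]:
  [0] (0,1) acc=0 (h:0 v:0)
  [0] (1,0) acc=0 (h:0 v:0)
  [0] (1,1) acc=0 (h:0 v:0)
  [1] (0,1) acc=42 (h:7 v:42)
  [1] (1,0) acc=61 (h:5 v:61)
  [1] (1,1) acc=0 (h:0 v:0)
  [2] (0,1) acc=48 (h:8 v:48)
  [2] (1,0) acc=68 (h:4 v:68)
  [2] (1,1) acc=87 (h:5 v:87)
  [3] (0,1) acc=36 (h:6 v:36)
  [3] (1,0) acc=57 (h:9 v:57)
  [3] (1,1) acc=84 (h:4 v:84)

PE[1][1].acc = 84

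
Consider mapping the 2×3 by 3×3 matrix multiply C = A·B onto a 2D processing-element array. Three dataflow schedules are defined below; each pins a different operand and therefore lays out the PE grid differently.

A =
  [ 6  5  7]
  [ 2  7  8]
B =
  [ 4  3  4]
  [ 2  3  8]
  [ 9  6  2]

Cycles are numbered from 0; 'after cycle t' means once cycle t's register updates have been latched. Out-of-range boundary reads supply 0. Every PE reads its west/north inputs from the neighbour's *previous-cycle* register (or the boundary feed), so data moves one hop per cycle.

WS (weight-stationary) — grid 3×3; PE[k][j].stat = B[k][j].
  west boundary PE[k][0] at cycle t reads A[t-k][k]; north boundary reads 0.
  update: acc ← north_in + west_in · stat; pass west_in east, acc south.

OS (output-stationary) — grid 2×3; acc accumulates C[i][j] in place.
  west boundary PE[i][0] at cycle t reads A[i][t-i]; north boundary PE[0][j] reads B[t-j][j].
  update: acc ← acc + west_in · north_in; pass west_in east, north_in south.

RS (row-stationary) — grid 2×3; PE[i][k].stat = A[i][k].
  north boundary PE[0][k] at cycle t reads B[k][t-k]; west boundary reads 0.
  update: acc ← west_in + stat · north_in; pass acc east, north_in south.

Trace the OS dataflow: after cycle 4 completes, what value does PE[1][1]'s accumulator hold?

OS (2×3). Following PE[1][1] plus its west/north inputs:
  [0] (0,1) acc=0 (h:0 v:0)
  [0] (1,0) acc=0 (h:0 v:0)
  [0] (1,1) acc=0 (h:0 v:0)
  [1] (0,1) acc=18 (h:6 v:3)
  [1] (1,0) acc=8 (h:2 v:4)
  [1] (1,1) acc=0 (h:0 v:0)
  [2] (0,1) acc=33 (h:5 v:3)
  [2] (1,0) acc=22 (h:7 v:2)
  [2] (1,1) acc=6 (h:2 v:3)
  [3] (0,1) acc=75 (h:7 v:6)
  [3] (1,0) acc=94 (h:8 v:9)
  [3] (1,1) acc=27 (h:7 v:3)
  [4] (0,1) acc=75 (h:0 v:0)
  [4] (1,0) acc=94 (h:0 v:0)
  [4] (1,1) acc=75 (h:8 v:6)

PE[1][1].acc = 75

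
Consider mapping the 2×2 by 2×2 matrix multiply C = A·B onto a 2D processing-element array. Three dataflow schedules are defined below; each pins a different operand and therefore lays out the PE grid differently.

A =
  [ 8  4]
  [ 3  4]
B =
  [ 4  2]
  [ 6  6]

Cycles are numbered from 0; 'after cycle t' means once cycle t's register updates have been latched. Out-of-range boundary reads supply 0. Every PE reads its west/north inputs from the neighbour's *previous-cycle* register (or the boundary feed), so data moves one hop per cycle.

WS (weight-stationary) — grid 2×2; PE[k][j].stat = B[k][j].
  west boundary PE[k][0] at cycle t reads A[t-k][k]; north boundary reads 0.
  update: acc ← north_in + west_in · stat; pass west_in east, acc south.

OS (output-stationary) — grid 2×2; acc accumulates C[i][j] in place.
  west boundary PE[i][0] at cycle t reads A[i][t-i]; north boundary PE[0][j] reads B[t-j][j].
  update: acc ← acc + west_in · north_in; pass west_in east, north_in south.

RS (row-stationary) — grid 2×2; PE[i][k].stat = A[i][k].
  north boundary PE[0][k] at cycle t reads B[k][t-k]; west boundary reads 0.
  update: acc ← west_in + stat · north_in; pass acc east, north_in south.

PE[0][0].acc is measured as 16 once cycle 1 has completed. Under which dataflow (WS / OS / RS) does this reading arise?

dataflow = RS

WS [2×2] PE[0][0] across cycles:
  after 0 — PE[0][0] acc=32, pass-E 8, pass-S 32
  after 1 — PE[0][0] acc=12, pass-E 3, pass-S 12
OS [2×2] PE[0][0] across cycles:
  after 0 — PE[0][0] acc=32, pass-E 8, pass-S 4
  after 1 — PE[0][0] acc=56, pass-E 4, pass-S 6
RS [2×2] PE[0][0] across cycles:
  after 0 — PE[0][0] acc=32, pass-E 32, pass-S 4
  after 1 — PE[0][0] acc=16, pass-E 16, pass-S 2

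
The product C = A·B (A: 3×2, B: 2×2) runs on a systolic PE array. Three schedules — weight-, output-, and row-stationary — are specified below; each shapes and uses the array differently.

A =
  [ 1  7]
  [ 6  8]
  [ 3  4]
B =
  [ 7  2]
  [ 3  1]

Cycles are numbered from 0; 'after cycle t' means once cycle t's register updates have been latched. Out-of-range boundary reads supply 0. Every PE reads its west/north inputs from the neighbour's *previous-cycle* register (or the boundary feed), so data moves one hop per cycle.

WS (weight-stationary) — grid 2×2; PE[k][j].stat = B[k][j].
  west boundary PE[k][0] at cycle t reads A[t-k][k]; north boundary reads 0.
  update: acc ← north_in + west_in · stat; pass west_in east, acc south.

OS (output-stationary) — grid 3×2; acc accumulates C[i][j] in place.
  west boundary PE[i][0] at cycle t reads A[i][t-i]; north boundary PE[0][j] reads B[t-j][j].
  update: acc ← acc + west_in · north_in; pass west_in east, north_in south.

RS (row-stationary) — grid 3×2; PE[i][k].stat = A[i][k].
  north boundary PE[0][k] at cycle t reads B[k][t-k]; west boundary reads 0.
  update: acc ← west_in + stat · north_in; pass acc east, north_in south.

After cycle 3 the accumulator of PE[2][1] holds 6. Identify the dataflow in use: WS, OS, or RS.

WS: PE[2][1] is outside its 2×2 grid.
OS [3×2] PE[2][1] across cycles:
  after 0 — PE[2][1] acc=0, pass-E 0, pass-S 0
  after 1 — PE[2][1] acc=0, pass-E 0, pass-S 0
  after 2 — PE[2][1] acc=0, pass-E 0, pass-S 0
  after 3 — PE[2][1] acc=6, pass-E 3, pass-S 2
RS [3×2] PE[2][1] across cycles:
  after 0 — PE[2][1] acc=0, pass-E 0, pass-S 0
  after 1 — PE[2][1] acc=0, pass-E 0, pass-S 0
  after 2 — PE[2][1] acc=0, pass-E 0, pass-S 0
  after 3 — PE[2][1] acc=33, pass-E 33, pass-S 3

dataflow = OS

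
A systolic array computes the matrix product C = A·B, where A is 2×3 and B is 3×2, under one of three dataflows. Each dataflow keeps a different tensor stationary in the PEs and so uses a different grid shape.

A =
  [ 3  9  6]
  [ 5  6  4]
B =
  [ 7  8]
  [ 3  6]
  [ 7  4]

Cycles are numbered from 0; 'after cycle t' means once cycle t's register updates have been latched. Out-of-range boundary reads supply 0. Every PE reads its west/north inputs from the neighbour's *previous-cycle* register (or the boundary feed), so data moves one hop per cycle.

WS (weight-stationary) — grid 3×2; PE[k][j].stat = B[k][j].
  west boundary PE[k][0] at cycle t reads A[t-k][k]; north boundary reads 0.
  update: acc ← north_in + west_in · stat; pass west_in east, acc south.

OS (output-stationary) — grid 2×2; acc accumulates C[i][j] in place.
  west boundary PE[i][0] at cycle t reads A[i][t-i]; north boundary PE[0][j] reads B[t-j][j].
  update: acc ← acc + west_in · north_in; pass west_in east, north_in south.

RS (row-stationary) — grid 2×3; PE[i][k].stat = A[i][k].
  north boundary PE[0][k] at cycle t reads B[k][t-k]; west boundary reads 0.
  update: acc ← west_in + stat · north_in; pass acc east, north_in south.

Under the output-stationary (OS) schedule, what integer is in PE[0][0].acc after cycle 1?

PE[0][0].acc = 48

OS (2×2). Following PE[0][0] plus its west/north inputs:
  after 0 — PE[0][0] acc=21, pass-E 3, pass-S 7
  after 1 — PE[0][0] acc=48, pass-E 9, pass-S 3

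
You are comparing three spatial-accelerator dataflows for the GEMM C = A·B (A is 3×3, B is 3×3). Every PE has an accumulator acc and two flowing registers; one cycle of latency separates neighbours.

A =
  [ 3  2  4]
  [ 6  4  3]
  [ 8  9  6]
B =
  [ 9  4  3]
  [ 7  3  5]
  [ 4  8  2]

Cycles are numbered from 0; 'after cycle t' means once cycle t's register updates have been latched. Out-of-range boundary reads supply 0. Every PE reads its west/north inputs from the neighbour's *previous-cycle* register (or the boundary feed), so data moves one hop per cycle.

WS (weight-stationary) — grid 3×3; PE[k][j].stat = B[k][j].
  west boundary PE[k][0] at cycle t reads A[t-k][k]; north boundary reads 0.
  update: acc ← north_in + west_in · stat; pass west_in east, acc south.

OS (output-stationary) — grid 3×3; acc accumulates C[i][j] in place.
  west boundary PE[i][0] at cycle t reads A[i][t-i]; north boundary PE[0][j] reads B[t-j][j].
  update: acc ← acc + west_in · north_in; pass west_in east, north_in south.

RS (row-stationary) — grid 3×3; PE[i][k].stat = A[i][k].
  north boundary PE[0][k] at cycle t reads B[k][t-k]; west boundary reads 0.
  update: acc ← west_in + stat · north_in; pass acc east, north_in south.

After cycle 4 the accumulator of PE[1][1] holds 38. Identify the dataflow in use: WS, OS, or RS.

Under WS (3×3), PE[1][1]:
  @0  [1,1]  acc 0  |  →0  ↓0
  @1  [1,1]  acc 0  |  →0  ↓0
  @2  [1,1]  acc 18  |  →2  ↓18
  @3  [1,1]  acc 36  |  →4  ↓36
  @4  [1,1]  acc 59  |  →9  ↓59
Under OS (3×3), PE[1][1]:
  @0  [1,1]  acc 0  |  →0  ↓0
  @1  [1,1]  acc 0  |  →0  ↓0
  @2  [1,1]  acc 24  |  →6  ↓4
  @3  [1,1]  acc 36  |  →4  ↓3
  @4  [1,1]  acc 60  |  →3  ↓8
Under RS (3×3), PE[1][1]:
  @0  [1,1]  acc 0  |  →0  ↓0
  @1  [1,1]  acc 0  |  →0  ↓0
  @2  [1,1]  acc 82  |  →82  ↓7
  @3  [1,1]  acc 36  |  →36  ↓3
  @4  [1,1]  acc 38  |  →38  ↓5

dataflow = RS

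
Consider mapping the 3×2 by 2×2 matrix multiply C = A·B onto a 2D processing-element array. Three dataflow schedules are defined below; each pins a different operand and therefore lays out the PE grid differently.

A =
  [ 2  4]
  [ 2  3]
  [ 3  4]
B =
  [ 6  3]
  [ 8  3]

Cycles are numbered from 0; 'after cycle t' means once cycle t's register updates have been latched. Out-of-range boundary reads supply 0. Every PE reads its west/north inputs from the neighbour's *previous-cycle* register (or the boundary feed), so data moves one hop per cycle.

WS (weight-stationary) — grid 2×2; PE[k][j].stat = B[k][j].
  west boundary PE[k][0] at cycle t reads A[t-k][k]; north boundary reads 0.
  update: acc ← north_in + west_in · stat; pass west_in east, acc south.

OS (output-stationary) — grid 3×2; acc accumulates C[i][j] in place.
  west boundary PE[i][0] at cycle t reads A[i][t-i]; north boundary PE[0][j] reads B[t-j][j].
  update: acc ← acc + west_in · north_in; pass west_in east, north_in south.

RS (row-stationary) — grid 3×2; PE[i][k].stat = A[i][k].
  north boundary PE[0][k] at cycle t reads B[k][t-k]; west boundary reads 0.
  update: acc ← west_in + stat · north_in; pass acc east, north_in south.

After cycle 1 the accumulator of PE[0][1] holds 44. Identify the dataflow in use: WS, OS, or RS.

WS (2×2 grid), PE[0][1]:
  c0 r0c1: 0 / 0 / 0
  c1 r0c1: 6 / 2 / 6
OS (3×2 grid), PE[0][1]:
  c0 r0c1: 0 / 0 / 0
  c1 r0c1: 6 / 2 / 3
RS (3×2 grid), PE[0][1]:
  c0 r0c1: 0 / 0 / 0
  c1 r0c1: 44 / 44 / 8

dataflow = RS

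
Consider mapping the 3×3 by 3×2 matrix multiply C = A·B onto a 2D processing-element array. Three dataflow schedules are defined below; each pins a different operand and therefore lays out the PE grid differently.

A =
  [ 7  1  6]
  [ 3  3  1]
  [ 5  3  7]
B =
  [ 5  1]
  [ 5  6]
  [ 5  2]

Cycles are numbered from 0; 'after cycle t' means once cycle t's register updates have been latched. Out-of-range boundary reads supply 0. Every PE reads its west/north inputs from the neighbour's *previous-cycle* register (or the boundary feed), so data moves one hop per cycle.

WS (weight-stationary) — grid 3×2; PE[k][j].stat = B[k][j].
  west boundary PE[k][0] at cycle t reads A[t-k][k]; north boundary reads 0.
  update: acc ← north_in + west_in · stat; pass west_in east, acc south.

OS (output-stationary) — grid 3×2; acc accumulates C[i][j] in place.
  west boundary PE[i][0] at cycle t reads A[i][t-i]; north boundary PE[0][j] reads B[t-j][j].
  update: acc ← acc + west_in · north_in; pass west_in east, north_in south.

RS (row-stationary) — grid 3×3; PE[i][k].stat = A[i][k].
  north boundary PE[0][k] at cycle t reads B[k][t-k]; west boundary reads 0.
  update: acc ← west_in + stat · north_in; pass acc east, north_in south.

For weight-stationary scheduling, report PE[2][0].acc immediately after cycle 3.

PE[2][0].acc = 35

Tracing WS — 3×2 array, target PE[2][0]:
  0: (1,0).acc=0  regs=<0,0>
  0: (2,0).acc=0  regs=<0,0>
  1: (1,0).acc=40  regs=<1,40>
  1: (2,0).acc=0  regs=<0,0>
  2: (1,0).acc=30  regs=<3,30>
  2: (2,0).acc=70  regs=<6,70>
  3: (1,0).acc=40  regs=<3,40>
  3: (2,0).acc=35  regs=<1,35>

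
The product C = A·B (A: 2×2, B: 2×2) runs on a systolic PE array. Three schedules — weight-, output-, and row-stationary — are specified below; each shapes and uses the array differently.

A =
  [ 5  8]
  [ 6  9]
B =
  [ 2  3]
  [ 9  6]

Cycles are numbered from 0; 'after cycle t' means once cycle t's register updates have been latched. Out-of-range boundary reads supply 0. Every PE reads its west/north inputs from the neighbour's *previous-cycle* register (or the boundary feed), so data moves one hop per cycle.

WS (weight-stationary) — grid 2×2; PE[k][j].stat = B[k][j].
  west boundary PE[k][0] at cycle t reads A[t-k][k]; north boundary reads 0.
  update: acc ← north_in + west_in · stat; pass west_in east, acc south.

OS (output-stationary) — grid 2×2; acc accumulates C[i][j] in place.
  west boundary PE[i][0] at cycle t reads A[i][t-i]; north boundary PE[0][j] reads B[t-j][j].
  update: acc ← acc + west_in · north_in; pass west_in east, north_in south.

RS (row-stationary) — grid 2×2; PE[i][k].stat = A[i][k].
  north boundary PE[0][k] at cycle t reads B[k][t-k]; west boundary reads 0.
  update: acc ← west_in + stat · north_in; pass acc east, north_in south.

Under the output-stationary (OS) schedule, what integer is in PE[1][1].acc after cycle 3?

OS (2×2). Following PE[1][1] plus its west/north inputs:
  t=0 PE[0][1]: acc=0 h=0 v=0
  t=0 PE[1][0]: acc=0 h=0 v=0
  t=0 PE[1][1]: acc=0 h=0 v=0
  t=1 PE[0][1]: acc=15 h=5 v=3
  t=1 PE[1][0]: acc=12 h=6 v=2
  t=1 PE[1][1]: acc=0 h=0 v=0
  t=2 PE[0][1]: acc=63 h=8 v=6
  t=2 PE[1][0]: acc=93 h=9 v=9
  t=2 PE[1][1]: acc=18 h=6 v=3
  t=3 PE[0][1]: acc=63 h=0 v=0
  t=3 PE[1][0]: acc=93 h=0 v=0
  t=3 PE[1][1]: acc=72 h=9 v=6

PE[1][1].acc = 72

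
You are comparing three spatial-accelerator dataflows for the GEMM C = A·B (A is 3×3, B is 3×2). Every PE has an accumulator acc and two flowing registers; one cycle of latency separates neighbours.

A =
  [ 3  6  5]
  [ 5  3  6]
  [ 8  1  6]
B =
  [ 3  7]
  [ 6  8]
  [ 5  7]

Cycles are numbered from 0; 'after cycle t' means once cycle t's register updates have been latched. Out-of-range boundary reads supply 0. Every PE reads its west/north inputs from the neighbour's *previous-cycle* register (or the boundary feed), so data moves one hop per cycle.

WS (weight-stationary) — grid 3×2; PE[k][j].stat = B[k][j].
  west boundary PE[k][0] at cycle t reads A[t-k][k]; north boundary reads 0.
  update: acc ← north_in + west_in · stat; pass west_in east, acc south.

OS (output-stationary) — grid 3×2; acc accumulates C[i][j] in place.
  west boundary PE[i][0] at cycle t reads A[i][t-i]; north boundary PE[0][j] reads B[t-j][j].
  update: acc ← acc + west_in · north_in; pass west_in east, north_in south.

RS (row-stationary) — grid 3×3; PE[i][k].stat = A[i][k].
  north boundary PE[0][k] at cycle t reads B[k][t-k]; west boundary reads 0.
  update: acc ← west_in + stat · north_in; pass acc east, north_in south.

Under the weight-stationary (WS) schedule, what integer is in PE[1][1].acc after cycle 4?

WS on a 3×2 grid — tracing PE[1][1] and its feeders:
  c0 r0c1: 0 / 0 / 0
  c0 r1c0: 0 / 0 / 0
  c0 r1c1: 0 / 0 / 0
  c1 r0c1: 21 / 3 / 21
  c1 r1c0: 45 / 6 / 45
  c1 r1c1: 0 / 0 / 0
  c2 r0c1: 35 / 5 / 35
  c2 r1c0: 33 / 3 / 33
  c2 r1c1: 69 / 6 / 69
  c3 r0c1: 56 / 8 / 56
  c3 r1c0: 30 / 1 / 30
  c3 r1c1: 59 / 3 / 59
  c4 r0c1: 0 / 0 / 0
  c4 r1c0: 0 / 0 / 0
  c4 r1c1: 64 / 1 / 64

PE[1][1].acc = 64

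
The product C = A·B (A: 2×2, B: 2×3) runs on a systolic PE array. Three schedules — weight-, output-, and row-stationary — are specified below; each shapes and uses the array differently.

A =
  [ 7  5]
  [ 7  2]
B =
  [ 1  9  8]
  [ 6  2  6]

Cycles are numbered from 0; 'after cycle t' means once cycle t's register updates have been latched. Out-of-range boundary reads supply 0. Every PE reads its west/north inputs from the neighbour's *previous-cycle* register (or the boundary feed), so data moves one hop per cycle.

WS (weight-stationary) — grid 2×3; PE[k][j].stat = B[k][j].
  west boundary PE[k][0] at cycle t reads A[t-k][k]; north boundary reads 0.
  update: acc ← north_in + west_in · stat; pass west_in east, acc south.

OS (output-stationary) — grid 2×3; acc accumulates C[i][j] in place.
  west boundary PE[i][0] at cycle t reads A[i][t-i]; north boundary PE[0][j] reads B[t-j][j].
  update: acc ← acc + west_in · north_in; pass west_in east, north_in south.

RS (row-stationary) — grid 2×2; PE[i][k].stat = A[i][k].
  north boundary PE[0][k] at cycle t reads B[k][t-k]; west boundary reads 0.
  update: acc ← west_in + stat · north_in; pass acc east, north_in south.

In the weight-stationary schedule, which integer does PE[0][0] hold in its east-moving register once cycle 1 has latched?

WS 2×3: PE[0][0] cycle-by-cycle (with neighbour feeds):
  cycle 0: PE[0][0] → acc 7, east 7, south 7
  cycle 1: PE[0][0] → acc 7, east 7, south 7

register = 7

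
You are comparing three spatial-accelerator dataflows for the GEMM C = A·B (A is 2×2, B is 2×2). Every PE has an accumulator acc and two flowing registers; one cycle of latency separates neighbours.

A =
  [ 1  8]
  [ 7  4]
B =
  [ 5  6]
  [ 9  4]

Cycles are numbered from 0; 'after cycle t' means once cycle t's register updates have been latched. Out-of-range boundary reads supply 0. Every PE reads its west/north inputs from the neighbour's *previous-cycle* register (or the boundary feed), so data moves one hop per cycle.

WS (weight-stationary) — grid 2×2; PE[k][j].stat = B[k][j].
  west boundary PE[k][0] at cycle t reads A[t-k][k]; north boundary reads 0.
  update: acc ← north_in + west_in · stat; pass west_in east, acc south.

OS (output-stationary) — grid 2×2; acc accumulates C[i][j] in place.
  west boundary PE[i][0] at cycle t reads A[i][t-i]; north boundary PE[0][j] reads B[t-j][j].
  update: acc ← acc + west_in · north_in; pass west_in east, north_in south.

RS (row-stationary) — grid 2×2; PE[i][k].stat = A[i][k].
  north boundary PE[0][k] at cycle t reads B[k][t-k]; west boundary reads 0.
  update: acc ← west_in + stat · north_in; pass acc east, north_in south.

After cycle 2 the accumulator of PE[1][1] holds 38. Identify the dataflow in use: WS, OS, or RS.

dataflow = WS

WS (2×2 grid), PE[1][1]:
  step 0 · PE1,1: acc=0; fwd→0 fwd↓0
  step 1 · PE1,1: acc=0; fwd→0 fwd↓0
  step 2 · PE1,1: acc=38; fwd→8 fwd↓38
OS (2×2 grid), PE[1][1]:
  step 0 · PE1,1: acc=0; fwd→0 fwd↓0
  step 1 · PE1,1: acc=0; fwd→0 fwd↓0
  step 2 · PE1,1: acc=42; fwd→7 fwd↓6
RS (2×2 grid), PE[1][1]:
  step 0 · PE1,1: acc=0; fwd→0 fwd↓0
  step 1 · PE1,1: acc=0; fwd→0 fwd↓0
  step 2 · PE1,1: acc=71; fwd→71 fwd↓9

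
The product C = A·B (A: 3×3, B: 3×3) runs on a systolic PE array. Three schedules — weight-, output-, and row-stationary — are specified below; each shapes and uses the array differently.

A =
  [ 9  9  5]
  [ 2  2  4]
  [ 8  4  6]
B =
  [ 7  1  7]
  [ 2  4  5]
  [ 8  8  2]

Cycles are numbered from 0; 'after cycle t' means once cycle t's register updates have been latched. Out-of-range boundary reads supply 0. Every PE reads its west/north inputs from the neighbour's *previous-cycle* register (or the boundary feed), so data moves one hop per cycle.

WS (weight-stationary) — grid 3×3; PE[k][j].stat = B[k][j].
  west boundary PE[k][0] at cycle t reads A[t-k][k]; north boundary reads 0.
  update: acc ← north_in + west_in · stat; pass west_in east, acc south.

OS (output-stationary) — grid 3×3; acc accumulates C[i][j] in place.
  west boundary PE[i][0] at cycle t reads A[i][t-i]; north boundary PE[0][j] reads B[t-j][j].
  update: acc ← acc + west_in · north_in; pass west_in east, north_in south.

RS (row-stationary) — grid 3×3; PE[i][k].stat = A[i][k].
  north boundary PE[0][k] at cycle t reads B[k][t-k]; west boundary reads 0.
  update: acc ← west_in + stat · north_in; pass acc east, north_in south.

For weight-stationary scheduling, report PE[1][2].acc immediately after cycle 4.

Tracing WS — 3×3 array, target PE[1][2]:
  @0  [0,2]  acc 0  |  →0  ↓0
  @0  [1,1]  acc 0  |  →0  ↓0
  @0  [1,2]  acc 0  |  →0  ↓0
  @1  [0,2]  acc 0  |  →0  ↓0
  @1  [1,1]  acc 0  |  →0  ↓0
  @1  [1,2]  acc 0  |  →0  ↓0
  @2  [0,2]  acc 63  |  →9  ↓63
  @2  [1,1]  acc 45  |  →9  ↓45
  @2  [1,2]  acc 0  |  →0  ↓0
  @3  [0,2]  acc 14  |  →2  ↓14
  @3  [1,1]  acc 10  |  →2  ↓10
  @3  [1,2]  acc 108  |  →9  ↓108
  @4  [0,2]  acc 56  |  →8  ↓56
  @4  [1,1]  acc 24  |  →4  ↓24
  @4  [1,2]  acc 24  |  →2  ↓24

PE[1][2].acc = 24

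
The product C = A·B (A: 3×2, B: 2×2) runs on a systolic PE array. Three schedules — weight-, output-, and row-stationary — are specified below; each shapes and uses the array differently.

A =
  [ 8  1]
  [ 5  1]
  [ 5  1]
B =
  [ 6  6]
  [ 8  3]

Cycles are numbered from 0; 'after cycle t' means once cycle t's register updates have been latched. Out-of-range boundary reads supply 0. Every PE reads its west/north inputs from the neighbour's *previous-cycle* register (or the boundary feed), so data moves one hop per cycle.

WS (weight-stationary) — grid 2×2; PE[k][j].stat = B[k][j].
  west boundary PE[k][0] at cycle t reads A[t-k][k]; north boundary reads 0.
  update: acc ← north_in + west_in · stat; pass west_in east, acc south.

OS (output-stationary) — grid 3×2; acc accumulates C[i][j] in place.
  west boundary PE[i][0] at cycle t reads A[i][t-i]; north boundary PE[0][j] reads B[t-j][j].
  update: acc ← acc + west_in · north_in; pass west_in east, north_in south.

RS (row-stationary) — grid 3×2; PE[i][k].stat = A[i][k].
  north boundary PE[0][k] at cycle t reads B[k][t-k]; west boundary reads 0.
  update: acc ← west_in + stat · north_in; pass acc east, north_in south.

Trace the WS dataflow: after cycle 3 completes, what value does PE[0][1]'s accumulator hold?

PE[0][1].acc = 30

WS (2×2). Following PE[0][1] plus its west/north inputs:
  [0] (0,0) acc=48 (h:8 v:48)
  [0] (0,1) acc=0 (h:0 v:0)
  [1] (0,0) acc=30 (h:5 v:30)
  [1] (0,1) acc=48 (h:8 v:48)
  [2] (0,0) acc=30 (h:5 v:30)
  [2] (0,1) acc=30 (h:5 v:30)
  [3] (0,0) acc=0 (h:0 v:0)
  [3] (0,1) acc=30 (h:5 v:30)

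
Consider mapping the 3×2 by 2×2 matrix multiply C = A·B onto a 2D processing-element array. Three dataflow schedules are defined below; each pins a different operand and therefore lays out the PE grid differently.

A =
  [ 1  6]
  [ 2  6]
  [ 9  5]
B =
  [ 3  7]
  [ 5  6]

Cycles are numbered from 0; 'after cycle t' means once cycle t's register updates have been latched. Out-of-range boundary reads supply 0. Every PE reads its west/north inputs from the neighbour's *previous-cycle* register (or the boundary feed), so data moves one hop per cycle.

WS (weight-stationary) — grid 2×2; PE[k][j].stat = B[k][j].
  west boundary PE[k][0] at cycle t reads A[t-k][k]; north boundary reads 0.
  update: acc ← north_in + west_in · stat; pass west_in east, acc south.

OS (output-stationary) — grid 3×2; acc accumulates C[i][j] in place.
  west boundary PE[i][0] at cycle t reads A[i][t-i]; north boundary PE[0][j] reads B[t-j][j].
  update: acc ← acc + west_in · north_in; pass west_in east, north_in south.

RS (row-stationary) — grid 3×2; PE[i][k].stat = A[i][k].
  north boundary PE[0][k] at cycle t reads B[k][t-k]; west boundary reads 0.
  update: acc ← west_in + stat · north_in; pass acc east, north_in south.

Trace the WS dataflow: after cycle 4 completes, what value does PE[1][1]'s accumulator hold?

WS 2×2: PE[1][1] cycle-by-cycle (with neighbour feeds):
  step 0 · PE0,1: acc=0; fwd→0 fwd↓0
  step 0 · PE1,0: acc=0; fwd→0 fwd↓0
  step 0 · PE1,1: acc=0; fwd→0 fwd↓0
  step 1 · PE0,1: acc=7; fwd→1 fwd↓7
  step 1 · PE1,0: acc=33; fwd→6 fwd↓33
  step 1 · PE1,1: acc=0; fwd→0 fwd↓0
  step 2 · PE0,1: acc=14; fwd→2 fwd↓14
  step 2 · PE1,0: acc=36; fwd→6 fwd↓36
  step 2 · PE1,1: acc=43; fwd→6 fwd↓43
  step 3 · PE0,1: acc=63; fwd→9 fwd↓63
  step 3 · PE1,0: acc=52; fwd→5 fwd↓52
  step 3 · PE1,1: acc=50; fwd→6 fwd↓50
  step 4 · PE0,1: acc=0; fwd→0 fwd↓0
  step 4 · PE1,0: acc=0; fwd→0 fwd↓0
  step 4 · PE1,1: acc=93; fwd→5 fwd↓93

PE[1][1].acc = 93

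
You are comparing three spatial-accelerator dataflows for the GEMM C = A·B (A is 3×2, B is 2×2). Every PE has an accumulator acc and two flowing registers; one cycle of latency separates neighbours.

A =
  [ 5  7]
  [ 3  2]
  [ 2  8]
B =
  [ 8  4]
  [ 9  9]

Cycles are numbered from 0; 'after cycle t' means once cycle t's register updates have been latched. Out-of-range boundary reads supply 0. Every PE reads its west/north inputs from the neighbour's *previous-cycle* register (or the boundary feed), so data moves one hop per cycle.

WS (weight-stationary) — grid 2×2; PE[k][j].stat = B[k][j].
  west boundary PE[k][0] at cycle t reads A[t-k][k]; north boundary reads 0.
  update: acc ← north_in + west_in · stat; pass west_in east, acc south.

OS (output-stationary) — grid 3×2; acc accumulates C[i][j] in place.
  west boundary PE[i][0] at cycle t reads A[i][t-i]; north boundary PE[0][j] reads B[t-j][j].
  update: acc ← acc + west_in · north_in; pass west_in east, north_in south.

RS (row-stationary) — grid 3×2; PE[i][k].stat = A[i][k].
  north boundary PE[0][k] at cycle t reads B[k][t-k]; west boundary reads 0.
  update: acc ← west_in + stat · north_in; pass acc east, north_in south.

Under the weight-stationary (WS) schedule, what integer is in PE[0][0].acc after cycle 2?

PE[0][0].acc = 16

WS 2×2: PE[0][0] cycle-by-cycle (with neighbour feeds):
  [0] (0,0) acc=40 (h:5 v:40)
  [1] (0,0) acc=24 (h:3 v:24)
  [2] (0,0) acc=16 (h:2 v:16)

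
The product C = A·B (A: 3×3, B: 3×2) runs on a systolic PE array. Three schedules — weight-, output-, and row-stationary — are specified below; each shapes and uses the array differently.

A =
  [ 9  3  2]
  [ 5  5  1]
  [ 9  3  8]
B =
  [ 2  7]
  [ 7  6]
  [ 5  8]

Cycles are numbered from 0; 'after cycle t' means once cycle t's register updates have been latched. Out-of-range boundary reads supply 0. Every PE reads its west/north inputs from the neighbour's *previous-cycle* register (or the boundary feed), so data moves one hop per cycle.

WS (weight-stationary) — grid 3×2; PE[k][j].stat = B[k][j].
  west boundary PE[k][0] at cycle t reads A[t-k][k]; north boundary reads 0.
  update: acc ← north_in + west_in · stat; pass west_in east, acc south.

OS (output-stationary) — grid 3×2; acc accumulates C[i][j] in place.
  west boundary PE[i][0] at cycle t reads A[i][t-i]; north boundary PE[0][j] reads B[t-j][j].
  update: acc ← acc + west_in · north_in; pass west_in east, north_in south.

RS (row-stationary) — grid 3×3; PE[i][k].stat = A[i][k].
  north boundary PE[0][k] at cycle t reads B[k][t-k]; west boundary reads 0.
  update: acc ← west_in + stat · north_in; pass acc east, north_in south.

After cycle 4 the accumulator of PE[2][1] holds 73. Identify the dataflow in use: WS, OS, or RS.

Under WS (3×2), PE[2][1]:
  after 0 — PE[2][1] acc=0, pass-E 0, pass-S 0
  after 1 — PE[2][1] acc=0, pass-E 0, pass-S 0
  after 2 — PE[2][1] acc=0, pass-E 0, pass-S 0
  after 3 — PE[2][1] acc=97, pass-E 2, pass-S 97
  after 4 — PE[2][1] acc=73, pass-E 1, pass-S 73
Under OS (3×2), PE[2][1]:
  after 0 — PE[2][1] acc=0, pass-E 0, pass-S 0
  after 1 — PE[2][1] acc=0, pass-E 0, pass-S 0
  after 2 — PE[2][1] acc=0, pass-E 0, pass-S 0
  after 3 — PE[2][1] acc=63, pass-E 9, pass-S 7
  after 4 — PE[2][1] acc=81, pass-E 3, pass-S 6
Under RS (3×3), PE[2][1]:
  after 0 — PE[2][1] acc=0, pass-E 0, pass-S 0
  after 1 — PE[2][1] acc=0, pass-E 0, pass-S 0
  after 2 — PE[2][1] acc=0, pass-E 0, pass-S 0
  after 3 — PE[2][1] acc=39, pass-E 39, pass-S 7
  after 4 — PE[2][1] acc=81, pass-E 81, pass-S 6

dataflow = WS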